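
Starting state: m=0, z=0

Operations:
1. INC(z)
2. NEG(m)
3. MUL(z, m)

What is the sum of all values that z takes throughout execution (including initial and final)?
2

Values of z at each step:
Initial: z = 0
After step 1: z = 1
After step 2: z = 1
After step 3: z = 0
Sum = 0 + 1 + 1 + 0 = 2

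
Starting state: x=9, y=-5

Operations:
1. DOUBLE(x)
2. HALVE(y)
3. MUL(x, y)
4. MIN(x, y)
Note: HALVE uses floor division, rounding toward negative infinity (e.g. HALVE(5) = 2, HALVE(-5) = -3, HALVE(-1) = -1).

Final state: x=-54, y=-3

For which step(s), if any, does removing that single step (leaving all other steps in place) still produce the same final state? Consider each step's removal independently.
Step(s) 4

Testing removal of each single step:
Without step 1: final = x=-27, y=-3 (different)
Without step 2: final = x=-90, y=-5 (different)
Without step 3: final = x=-3, y=-3 (different)
Without step 4: final = x=-54, y=-3 (same)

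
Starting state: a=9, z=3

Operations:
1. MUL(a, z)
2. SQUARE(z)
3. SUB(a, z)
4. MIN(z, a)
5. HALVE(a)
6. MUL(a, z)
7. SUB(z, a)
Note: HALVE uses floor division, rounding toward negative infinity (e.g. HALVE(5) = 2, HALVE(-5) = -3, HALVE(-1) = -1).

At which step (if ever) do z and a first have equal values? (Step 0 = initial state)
Step 5

z and a first become equal after step 5.

Comparing values at each step:
Initial: z=3, a=9
After step 1: z=3, a=27
After step 2: z=9, a=27
After step 3: z=9, a=18
After step 4: z=9, a=18
After step 5: z=9, a=9 ← equal!
After step 6: z=9, a=81
After step 7: z=-72, a=81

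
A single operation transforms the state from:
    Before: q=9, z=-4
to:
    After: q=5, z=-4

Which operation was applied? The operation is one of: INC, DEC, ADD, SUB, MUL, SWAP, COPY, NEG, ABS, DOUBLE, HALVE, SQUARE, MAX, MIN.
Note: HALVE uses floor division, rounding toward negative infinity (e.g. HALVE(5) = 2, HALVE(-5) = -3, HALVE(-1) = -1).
ADD(q, z)

Analyzing the change:
Before: q=9, z=-4
After: q=5, z=-4
Variable q changed from 9 to 5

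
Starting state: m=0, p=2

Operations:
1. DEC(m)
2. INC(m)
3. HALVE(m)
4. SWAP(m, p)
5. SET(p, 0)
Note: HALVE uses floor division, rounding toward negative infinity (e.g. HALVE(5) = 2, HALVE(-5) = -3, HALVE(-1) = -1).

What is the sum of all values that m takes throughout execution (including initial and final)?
3

Values of m at each step:
Initial: m = 0
After step 1: m = -1
After step 2: m = 0
After step 3: m = 0
After step 4: m = 2
After step 5: m = 2
Sum = 0 + -1 + 0 + 0 + 2 + 2 = 3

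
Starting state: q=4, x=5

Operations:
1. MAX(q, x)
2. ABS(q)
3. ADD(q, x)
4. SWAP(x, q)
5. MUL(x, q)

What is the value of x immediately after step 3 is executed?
x = 5

Tracing x through execution:
Initial: x = 5
After step 1 (MAX(q, x)): x = 5
After step 2 (ABS(q)): x = 5
After step 3 (ADD(q, x)): x = 5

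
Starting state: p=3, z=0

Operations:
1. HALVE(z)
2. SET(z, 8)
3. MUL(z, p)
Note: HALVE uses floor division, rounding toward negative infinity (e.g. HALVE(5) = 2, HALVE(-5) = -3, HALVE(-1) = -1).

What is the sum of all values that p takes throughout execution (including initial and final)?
12

Values of p at each step:
Initial: p = 3
After step 1: p = 3
After step 2: p = 3
After step 3: p = 3
Sum = 3 + 3 + 3 + 3 = 12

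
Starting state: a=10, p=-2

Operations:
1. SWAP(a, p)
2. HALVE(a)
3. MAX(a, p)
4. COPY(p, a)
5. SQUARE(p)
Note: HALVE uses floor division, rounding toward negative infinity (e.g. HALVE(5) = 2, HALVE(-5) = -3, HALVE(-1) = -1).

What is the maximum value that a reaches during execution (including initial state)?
10

Values of a at each step:
Initial: a = 10 ← maximum
After step 1: a = -2
After step 2: a = -1
After step 3: a = 10
After step 4: a = 10
After step 5: a = 10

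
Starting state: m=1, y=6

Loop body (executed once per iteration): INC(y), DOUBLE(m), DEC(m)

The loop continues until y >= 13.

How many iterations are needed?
7

Tracing iterations:
Initial: m=1, y=6
After iteration 1: m=1, y=7
After iteration 2: m=1, y=8
After iteration 3: m=1, y=9
After iteration 4: m=1, y=10
After iteration 5: m=1, y=11
After iteration 6: m=1, y=12
After iteration 7: m=1, y=13
y >= 13 now holds, so the loop exits after 7 iterations.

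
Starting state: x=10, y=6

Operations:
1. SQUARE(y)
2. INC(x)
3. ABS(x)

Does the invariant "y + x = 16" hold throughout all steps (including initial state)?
No, violated after step 1

The invariant is violated after step 1.

State at each step:
Initial: x=10, y=6
After step 1: x=10, y=36
After step 2: x=11, y=36
After step 3: x=11, y=36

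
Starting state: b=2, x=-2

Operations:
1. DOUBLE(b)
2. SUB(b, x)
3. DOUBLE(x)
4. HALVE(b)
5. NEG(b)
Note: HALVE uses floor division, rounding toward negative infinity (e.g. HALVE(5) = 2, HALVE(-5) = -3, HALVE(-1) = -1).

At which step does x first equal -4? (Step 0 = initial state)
Step 3

Tracing x:
Initial: x = -2
After step 1: x = -2
After step 2: x = -2
After step 3: x = -4 ← first occurrence
After step 4: x = -4
After step 5: x = -4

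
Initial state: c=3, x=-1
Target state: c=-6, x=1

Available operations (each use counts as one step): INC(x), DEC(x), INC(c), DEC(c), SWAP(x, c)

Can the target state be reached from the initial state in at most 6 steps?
No

The target state cannot be reached within 6 steps.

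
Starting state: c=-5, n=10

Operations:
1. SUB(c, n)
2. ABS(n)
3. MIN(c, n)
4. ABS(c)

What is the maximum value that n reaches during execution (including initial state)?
10

Values of n at each step:
Initial: n = 10 ← maximum
After step 1: n = 10
After step 2: n = 10
After step 3: n = 10
After step 4: n = 10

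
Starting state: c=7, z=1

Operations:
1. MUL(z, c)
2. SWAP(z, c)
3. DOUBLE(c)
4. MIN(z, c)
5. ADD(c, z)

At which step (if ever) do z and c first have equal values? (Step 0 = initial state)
Step 1

z and c first become equal after step 1.

Comparing values at each step:
Initial: z=1, c=7
After step 1: z=7, c=7 ← equal!
After step 2: z=7, c=7 ← equal!
After step 3: z=7, c=14
After step 4: z=7, c=14
After step 5: z=7, c=21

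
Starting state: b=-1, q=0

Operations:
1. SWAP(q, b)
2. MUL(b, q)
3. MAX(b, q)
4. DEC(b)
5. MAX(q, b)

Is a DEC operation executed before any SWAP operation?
No

First DEC: step 4
First SWAP: step 1
Since 4 > 1, SWAP comes first.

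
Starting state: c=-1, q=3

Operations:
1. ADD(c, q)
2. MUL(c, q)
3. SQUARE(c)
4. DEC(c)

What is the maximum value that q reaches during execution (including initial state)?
3

Values of q at each step:
Initial: q = 3 ← maximum
After step 1: q = 3
After step 2: q = 3
After step 3: q = 3
After step 4: q = 3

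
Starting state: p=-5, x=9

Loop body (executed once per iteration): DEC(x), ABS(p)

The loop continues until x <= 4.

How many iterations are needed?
5

Tracing iterations:
Initial: p=-5, x=9
After iteration 1: p=5, x=8
After iteration 2: p=5, x=7
After iteration 3: p=5, x=6
After iteration 4: p=5, x=5
After iteration 5: p=5, x=4
x <= 4 now holds, so the loop exits after 5 iterations.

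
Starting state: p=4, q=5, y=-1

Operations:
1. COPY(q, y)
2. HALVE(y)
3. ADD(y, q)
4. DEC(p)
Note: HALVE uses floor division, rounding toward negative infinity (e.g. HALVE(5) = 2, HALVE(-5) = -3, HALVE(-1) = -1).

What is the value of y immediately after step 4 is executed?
y = -2

Tracing y through execution:
Initial: y = -1
After step 1 (COPY(q, y)): y = -1
After step 2 (HALVE(y)): y = -1
After step 3 (ADD(y, q)): y = -2
After step 4 (DEC(p)): y = -2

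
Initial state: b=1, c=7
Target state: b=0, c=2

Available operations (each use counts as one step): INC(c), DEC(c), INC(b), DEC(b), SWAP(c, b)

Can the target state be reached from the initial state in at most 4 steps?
No

The target state cannot be reached within 4 steps.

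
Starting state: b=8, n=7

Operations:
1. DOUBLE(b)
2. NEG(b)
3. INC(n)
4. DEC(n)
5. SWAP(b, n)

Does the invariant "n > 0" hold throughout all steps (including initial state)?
No, violated after step 5

The invariant is violated after step 5.

State at each step:
Initial: b=8, n=7
After step 1: b=16, n=7
After step 2: b=-16, n=7
After step 3: b=-16, n=8
After step 4: b=-16, n=7
After step 5: b=7, n=-16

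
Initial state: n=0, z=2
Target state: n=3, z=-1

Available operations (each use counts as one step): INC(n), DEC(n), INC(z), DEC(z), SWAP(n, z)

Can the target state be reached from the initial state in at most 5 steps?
Yes

Path (3 steps): DEC(n) → INC(z) → SWAP(n, z)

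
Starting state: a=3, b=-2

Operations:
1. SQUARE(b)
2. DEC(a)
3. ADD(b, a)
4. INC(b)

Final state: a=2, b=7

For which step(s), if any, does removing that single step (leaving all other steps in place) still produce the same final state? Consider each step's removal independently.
None - removing any single step changes the final result

Testing removal of each single step:
Without step 1: final = a=2, b=1 (different)
Without step 2: final = a=3, b=8 (different)
Without step 3: final = a=2, b=5 (different)
Without step 4: final = a=2, b=6 (different)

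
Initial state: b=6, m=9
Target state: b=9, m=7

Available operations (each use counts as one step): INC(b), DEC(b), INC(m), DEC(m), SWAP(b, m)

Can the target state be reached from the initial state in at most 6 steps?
Yes

Path (2 steps): INC(b) → SWAP(b, m)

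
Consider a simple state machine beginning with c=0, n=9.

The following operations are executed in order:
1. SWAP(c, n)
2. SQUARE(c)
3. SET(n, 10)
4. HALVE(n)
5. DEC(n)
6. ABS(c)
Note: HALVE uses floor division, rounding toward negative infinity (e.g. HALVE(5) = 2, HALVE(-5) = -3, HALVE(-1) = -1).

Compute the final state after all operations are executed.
{c: 81, n: 4}

Step-by-step execution:
Initial: c=0, n=9
After step 1 (SWAP(c, n)): c=9, n=0
After step 2 (SQUARE(c)): c=81, n=0
After step 3 (SET(n, 10)): c=81, n=10
After step 4 (HALVE(n)): c=81, n=5
After step 5 (DEC(n)): c=81, n=4
After step 6 (ABS(c)): c=81, n=4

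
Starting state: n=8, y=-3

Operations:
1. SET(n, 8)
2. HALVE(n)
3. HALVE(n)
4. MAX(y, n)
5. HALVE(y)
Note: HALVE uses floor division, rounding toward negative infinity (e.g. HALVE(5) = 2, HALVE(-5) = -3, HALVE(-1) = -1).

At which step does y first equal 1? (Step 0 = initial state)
Step 5

Tracing y:
Initial: y = -3
After step 1: y = -3
After step 2: y = -3
After step 3: y = -3
After step 4: y = 2
After step 5: y = 1 ← first occurrence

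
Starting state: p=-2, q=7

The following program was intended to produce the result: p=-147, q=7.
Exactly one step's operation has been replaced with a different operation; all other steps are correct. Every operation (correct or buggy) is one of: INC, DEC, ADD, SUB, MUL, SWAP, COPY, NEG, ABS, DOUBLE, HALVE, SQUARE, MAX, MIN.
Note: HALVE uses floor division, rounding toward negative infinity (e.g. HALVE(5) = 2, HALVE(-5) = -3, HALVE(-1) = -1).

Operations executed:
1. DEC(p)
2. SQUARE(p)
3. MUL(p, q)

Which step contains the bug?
Step 2

Trace with buggy code:
Initial: p=-2, q=7
After step 1: p=-3, q=7
After step 2: p=9, q=7
After step 3: p=63, q=7
Actual final p=63, q=7 ≠ expected p=-147, q=7.
Step 2 is the only position where a single-operation replacement can produce the expected result.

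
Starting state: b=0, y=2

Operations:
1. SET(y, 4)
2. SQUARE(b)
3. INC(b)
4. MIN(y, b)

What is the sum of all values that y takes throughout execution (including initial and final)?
15

Values of y at each step:
Initial: y = 2
After step 1: y = 4
After step 2: y = 4
After step 3: y = 4
After step 4: y = 1
Sum = 2 + 4 + 4 + 4 + 1 = 15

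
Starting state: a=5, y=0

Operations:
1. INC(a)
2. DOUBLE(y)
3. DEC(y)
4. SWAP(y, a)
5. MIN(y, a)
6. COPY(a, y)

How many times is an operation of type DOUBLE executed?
1

Counting DOUBLE operations:
Step 2: DOUBLE(y) ← DOUBLE
Total: 1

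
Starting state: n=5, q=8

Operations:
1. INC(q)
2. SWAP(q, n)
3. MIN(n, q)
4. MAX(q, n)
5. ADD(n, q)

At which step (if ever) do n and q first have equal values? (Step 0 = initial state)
Step 3

n and q first become equal after step 3.

Comparing values at each step:
Initial: n=5, q=8
After step 1: n=5, q=9
After step 2: n=9, q=5
After step 3: n=5, q=5 ← equal!
After step 4: n=5, q=5 ← equal!
After step 5: n=10, q=5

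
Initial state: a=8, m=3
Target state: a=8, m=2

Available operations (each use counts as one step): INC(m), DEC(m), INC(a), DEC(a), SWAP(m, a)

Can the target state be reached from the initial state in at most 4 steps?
Yes

Path (1 step): DEC(m)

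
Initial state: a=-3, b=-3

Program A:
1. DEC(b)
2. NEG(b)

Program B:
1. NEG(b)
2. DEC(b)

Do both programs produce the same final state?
No

Program A final state: a=-3, b=4
Program B final state: a=-3, b=2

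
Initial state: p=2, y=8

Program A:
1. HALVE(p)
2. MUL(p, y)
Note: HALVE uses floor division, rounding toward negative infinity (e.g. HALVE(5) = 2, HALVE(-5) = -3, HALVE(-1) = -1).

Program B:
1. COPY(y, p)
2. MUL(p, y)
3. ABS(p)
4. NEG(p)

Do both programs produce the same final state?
No

Program A final state: p=8, y=8
Program B final state: p=-4, y=2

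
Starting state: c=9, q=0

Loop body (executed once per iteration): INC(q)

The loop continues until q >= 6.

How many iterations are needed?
6

Tracing iterations:
Initial: c=9, q=0
After iteration 1: c=9, q=1
After iteration 2: c=9, q=2
After iteration 3: c=9, q=3
After iteration 4: c=9, q=4
After iteration 5: c=9, q=5
After iteration 6: c=9, q=6
q >= 6 now holds, so the loop exits after 6 iterations.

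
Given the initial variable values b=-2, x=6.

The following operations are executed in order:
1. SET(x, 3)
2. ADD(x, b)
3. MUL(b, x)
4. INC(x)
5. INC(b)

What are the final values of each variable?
{b: -1, x: 2}

Step-by-step execution:
Initial: b=-2, x=6
After step 1 (SET(x, 3)): b=-2, x=3
After step 2 (ADD(x, b)): b=-2, x=1
After step 3 (MUL(b, x)): b=-2, x=1
After step 4 (INC(x)): b=-2, x=2
After step 5 (INC(b)): b=-1, x=2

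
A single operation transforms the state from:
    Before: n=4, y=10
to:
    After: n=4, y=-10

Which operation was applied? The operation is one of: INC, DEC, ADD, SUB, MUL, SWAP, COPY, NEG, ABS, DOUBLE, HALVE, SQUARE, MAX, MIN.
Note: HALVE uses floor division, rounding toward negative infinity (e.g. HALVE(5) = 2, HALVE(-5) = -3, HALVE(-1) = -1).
NEG(y)

Analyzing the change:
Before: n=4, y=10
After: n=4, y=-10
Variable y changed from 10 to -10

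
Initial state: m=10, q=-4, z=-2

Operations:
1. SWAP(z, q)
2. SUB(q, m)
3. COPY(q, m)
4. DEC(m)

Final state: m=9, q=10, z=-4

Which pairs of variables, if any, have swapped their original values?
None

Comparing initial and final values:
z: -2 → -4
m: 10 → 9
q: -4 → 10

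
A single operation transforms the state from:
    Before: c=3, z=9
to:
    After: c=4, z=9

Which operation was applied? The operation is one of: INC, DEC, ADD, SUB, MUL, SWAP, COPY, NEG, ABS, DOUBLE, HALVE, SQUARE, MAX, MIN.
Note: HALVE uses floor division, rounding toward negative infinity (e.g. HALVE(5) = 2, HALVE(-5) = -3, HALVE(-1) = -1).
INC(c)

Analyzing the change:
Before: c=3, z=9
After: c=4, z=9
Variable c changed from 3 to 4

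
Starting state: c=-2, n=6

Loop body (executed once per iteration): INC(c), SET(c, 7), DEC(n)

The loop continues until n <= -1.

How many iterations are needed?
7

Tracing iterations:
Initial: c=-2, n=6
After iteration 1: c=7, n=5
After iteration 2: c=7, n=4
After iteration 3: c=7, n=3
After iteration 4: c=7, n=2
After iteration 5: c=7, n=1
After iteration 6: c=7, n=0
After iteration 7: c=7, n=-1
n <= -1 now holds, so the loop exits after 7 iterations.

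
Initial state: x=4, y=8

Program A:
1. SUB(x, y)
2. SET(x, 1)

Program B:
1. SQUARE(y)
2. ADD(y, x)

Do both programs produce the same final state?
No

Program A final state: x=1, y=8
Program B final state: x=4, y=68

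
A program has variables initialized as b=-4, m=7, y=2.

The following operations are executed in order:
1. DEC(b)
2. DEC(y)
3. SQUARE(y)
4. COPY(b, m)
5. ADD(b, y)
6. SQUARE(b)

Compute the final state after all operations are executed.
{b: 64, m: 7, y: 1}

Step-by-step execution:
Initial: b=-4, m=7, y=2
After step 1 (DEC(b)): b=-5, m=7, y=2
After step 2 (DEC(y)): b=-5, m=7, y=1
After step 3 (SQUARE(y)): b=-5, m=7, y=1
After step 4 (COPY(b, m)): b=7, m=7, y=1
After step 5 (ADD(b, y)): b=8, m=7, y=1
After step 6 (SQUARE(b)): b=64, m=7, y=1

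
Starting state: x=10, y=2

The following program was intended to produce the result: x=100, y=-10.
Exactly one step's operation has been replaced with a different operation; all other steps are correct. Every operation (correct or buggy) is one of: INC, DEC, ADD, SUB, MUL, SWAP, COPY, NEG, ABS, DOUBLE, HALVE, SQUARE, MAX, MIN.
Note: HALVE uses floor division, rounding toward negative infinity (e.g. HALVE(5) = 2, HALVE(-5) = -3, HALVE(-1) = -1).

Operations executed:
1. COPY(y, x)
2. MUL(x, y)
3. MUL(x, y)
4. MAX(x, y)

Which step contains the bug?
Step 3

Trace with buggy code:
Initial: x=10, y=2
After step 1: x=10, y=10
After step 2: x=100, y=10
After step 3: x=1000, y=10
After step 4: x=1000, y=10
Actual final x=1000, y=10 ≠ expected x=100, y=-10.
Step 3 is the only position where a single-operation replacement can produce the expected result.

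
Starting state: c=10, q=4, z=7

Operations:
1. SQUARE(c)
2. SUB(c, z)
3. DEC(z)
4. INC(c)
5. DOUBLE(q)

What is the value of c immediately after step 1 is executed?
c = 100

Tracing c through execution:
Initial: c = 10
After step 1 (SQUARE(c)): c = 100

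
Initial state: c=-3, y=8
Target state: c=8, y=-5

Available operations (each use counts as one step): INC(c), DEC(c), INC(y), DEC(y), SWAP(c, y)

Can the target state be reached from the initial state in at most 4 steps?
Yes

Path (3 steps): DEC(c) → DEC(c) → SWAP(c, y)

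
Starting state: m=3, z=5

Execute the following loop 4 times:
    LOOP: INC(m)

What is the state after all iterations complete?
m=7, z=5

Iteration trace:
Start: m=3, z=5
After iteration 1: m=4, z=5
After iteration 2: m=5, z=5
After iteration 3: m=6, z=5
After iteration 4: m=7, z=5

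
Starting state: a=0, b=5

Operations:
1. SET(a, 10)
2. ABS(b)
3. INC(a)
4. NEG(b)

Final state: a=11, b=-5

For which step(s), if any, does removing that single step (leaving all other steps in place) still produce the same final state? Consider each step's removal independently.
Step(s) 2

Testing removal of each single step:
Without step 1: final = a=1, b=-5 (different)
Without step 2: final = a=11, b=-5 (same)
Without step 3: final = a=10, b=-5 (different)
Without step 4: final = a=11, b=5 (different)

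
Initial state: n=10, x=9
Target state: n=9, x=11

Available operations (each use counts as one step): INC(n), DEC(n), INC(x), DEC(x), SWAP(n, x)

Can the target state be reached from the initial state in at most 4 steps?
Yes

Path (2 steps): INC(n) → SWAP(n, x)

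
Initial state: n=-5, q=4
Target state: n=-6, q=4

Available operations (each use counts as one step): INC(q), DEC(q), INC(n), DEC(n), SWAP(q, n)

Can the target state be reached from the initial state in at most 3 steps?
Yes

Path (1 step): DEC(n)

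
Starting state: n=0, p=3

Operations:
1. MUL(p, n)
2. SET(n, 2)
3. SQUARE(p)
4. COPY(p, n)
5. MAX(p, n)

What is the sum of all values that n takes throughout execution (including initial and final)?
8

Values of n at each step:
Initial: n = 0
After step 1: n = 0
After step 2: n = 2
After step 3: n = 2
After step 4: n = 2
After step 5: n = 2
Sum = 0 + 0 + 2 + 2 + 2 + 2 = 8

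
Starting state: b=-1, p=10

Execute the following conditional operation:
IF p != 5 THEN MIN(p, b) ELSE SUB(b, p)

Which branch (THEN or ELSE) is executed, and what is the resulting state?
Branch: THEN, Final state: b=-1, p=-1

Evaluating condition: p != 5
p = 10
Condition is True, so THEN branch executes
After MIN(p, b): b=-1, p=-1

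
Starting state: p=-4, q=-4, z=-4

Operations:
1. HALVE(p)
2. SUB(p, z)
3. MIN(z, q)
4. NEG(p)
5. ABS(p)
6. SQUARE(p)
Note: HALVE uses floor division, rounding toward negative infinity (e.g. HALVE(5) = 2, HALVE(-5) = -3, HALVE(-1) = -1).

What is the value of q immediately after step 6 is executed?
q = -4

Tracing q through execution:
Initial: q = -4
After step 1 (HALVE(p)): q = -4
After step 2 (SUB(p, z)): q = -4
After step 3 (MIN(z, q)): q = -4
After step 4 (NEG(p)): q = -4
After step 5 (ABS(p)): q = -4
After step 6 (SQUARE(p)): q = -4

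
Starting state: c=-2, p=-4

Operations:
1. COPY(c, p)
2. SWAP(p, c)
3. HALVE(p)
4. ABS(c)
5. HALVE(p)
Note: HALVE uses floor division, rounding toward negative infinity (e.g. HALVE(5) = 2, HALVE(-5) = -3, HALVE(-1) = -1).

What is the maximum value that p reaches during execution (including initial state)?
-1

Values of p at each step:
Initial: p = -4
After step 1: p = -4
After step 2: p = -4
After step 3: p = -2
After step 4: p = -2
After step 5: p = -1 ← maximum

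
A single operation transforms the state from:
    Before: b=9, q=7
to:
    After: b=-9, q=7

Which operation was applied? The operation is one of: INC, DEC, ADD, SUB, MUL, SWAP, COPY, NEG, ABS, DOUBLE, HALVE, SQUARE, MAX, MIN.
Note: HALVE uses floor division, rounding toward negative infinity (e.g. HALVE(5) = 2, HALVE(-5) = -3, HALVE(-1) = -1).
NEG(b)

Analyzing the change:
Before: b=9, q=7
After: b=-9, q=7
Variable b changed from 9 to -9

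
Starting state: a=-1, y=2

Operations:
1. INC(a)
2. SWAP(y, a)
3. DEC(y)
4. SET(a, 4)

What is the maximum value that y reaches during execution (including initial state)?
2

Values of y at each step:
Initial: y = 2 ← maximum
After step 1: y = 2
After step 2: y = 0
After step 3: y = -1
After step 4: y = -1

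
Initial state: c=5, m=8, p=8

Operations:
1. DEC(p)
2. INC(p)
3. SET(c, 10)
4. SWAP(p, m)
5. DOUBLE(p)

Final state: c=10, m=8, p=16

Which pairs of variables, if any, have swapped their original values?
None

Comparing initial and final values:
p: 8 → 16
m: 8 → 8
c: 5 → 10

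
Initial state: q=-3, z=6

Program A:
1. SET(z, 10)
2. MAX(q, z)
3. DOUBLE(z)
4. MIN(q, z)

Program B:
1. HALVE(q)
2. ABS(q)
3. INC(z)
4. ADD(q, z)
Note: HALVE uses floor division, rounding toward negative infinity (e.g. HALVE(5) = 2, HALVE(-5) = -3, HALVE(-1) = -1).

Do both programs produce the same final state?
No

Program A final state: q=10, z=20
Program B final state: q=9, z=7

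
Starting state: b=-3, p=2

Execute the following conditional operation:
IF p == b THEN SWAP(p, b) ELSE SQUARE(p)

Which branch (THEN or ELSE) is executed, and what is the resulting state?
Branch: ELSE, Final state: b=-3, p=4

Evaluating condition: p == b
p = 2, b = -3
Condition is False, so ELSE branch executes
After SQUARE(p): b=-3, p=4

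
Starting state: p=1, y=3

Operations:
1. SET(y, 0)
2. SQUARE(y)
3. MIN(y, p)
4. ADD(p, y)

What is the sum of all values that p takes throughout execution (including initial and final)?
5

Values of p at each step:
Initial: p = 1
After step 1: p = 1
After step 2: p = 1
After step 3: p = 1
After step 4: p = 1
Sum = 1 + 1 + 1 + 1 + 1 = 5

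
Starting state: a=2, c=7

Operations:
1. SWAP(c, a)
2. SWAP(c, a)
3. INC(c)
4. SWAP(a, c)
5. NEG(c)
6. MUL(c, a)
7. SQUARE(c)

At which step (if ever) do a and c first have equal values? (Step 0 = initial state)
Never

a and c never become equal during execution.

Comparing values at each step:
Initial: a=2, c=7
After step 1: a=7, c=2
After step 2: a=2, c=7
After step 3: a=2, c=8
After step 4: a=8, c=2
After step 5: a=8, c=-2
After step 6: a=8, c=-16
After step 7: a=8, c=256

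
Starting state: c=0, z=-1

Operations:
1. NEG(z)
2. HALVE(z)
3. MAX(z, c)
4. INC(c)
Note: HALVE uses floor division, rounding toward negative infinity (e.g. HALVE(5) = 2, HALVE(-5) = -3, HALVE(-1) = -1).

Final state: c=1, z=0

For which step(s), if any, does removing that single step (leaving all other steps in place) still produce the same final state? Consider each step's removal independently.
Step(s) 1, 3

Testing removal of each single step:
Without step 1: final = c=1, z=0 (same)
Without step 2: final = c=1, z=1 (different)
Without step 3: final = c=1, z=0 (same)
Without step 4: final = c=0, z=0 (different)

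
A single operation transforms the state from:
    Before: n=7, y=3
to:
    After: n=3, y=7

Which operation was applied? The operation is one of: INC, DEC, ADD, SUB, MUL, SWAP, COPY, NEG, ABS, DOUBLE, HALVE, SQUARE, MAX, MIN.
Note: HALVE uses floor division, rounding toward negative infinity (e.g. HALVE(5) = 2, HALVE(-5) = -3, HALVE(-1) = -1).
SWAP(y, n)

Analyzing the change:
Before: n=7, y=3
After: n=3, y=7
Variable y changed from 3 to 7
Variable n changed from 7 to 3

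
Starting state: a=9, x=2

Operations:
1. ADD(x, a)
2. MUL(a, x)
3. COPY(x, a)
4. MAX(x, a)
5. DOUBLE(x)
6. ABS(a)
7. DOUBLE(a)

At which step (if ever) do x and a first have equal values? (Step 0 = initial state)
Step 3

x and a first become equal after step 3.

Comparing values at each step:
Initial: x=2, a=9
After step 1: x=11, a=9
After step 2: x=11, a=99
After step 3: x=99, a=99 ← equal!
After step 4: x=99, a=99 ← equal!
After step 5: x=198, a=99
After step 6: x=198, a=99
After step 7: x=198, a=198 ← equal!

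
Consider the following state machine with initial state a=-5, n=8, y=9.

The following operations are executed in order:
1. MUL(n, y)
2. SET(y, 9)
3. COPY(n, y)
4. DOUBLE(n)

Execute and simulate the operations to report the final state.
{a: -5, n: 18, y: 9}

Step-by-step execution:
Initial: a=-5, n=8, y=9
After step 1 (MUL(n, y)): a=-5, n=72, y=9
After step 2 (SET(y, 9)): a=-5, n=72, y=9
After step 3 (COPY(n, y)): a=-5, n=9, y=9
After step 4 (DOUBLE(n)): a=-5, n=18, y=9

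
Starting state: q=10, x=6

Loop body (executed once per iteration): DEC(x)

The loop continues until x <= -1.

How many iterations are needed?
7

Tracing iterations:
Initial: q=10, x=6
After iteration 1: q=10, x=5
After iteration 2: q=10, x=4
After iteration 3: q=10, x=3
After iteration 4: q=10, x=2
After iteration 5: q=10, x=1
After iteration 6: q=10, x=0
After iteration 7: q=10, x=-1
x <= -1 now holds, so the loop exits after 7 iterations.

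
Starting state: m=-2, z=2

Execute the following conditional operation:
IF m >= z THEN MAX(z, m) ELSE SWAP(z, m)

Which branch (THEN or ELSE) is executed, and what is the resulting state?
Branch: ELSE, Final state: m=2, z=-2

Evaluating condition: m >= z
m = -2, z = 2
Condition is False, so ELSE branch executes
After SWAP(z, m): m=2, z=-2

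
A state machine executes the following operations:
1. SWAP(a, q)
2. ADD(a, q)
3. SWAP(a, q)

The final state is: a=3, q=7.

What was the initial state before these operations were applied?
a=3, q=4

Working backwards:
Final state: a=3, q=7
Before step 3 (SWAP(a, q)): a=7, q=3
Before step 2 (ADD(a, q)): a=4, q=3
Before step 1 (SWAP(a, q)): a=3, q=4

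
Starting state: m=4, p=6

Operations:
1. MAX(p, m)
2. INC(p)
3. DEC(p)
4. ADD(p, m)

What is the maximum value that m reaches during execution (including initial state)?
4

Values of m at each step:
Initial: m = 4 ← maximum
After step 1: m = 4
After step 2: m = 4
After step 3: m = 4
After step 4: m = 4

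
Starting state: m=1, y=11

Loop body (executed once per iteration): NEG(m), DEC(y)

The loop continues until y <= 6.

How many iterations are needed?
5

Tracing iterations:
Initial: m=1, y=11
After iteration 1: m=-1, y=10
After iteration 2: m=1, y=9
After iteration 3: m=-1, y=8
After iteration 4: m=1, y=7
After iteration 5: m=-1, y=6
y <= 6 now holds, so the loop exits after 5 iterations.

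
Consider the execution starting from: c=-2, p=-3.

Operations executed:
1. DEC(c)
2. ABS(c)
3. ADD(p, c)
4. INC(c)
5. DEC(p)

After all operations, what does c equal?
c = 4

Tracing execution:
Step 1: DEC(c) → c = -3
Step 2: ABS(c) → c = 3
Step 3: ADD(p, c) → c = 3
Step 4: INC(c) → c = 4
Step 5: DEC(p) → c = 4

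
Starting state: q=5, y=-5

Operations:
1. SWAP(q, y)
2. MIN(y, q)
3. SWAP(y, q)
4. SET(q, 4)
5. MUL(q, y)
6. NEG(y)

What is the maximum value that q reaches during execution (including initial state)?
5

Values of q at each step:
Initial: q = 5 ← maximum
After step 1: q = -5
After step 2: q = -5
After step 3: q = -5
After step 4: q = 4
After step 5: q = -20
After step 6: q = -20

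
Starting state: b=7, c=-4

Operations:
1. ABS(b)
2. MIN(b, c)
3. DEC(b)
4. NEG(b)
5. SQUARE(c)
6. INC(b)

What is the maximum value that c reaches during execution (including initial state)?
16

Values of c at each step:
Initial: c = -4
After step 1: c = -4
After step 2: c = -4
After step 3: c = -4
After step 4: c = -4
After step 5: c = 16 ← maximum
After step 6: c = 16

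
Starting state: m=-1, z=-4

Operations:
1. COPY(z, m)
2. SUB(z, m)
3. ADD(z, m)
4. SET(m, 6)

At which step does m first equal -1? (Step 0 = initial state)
Step 0

Tracing m:
Initial: m = -1 ← first occurrence
After step 1: m = -1
After step 2: m = -1
After step 3: m = -1
After step 4: m = 6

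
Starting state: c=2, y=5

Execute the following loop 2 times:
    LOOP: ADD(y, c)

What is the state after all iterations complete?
c=2, y=9

Iteration trace:
Start: c=2, y=5
After iteration 1: c=2, y=7
After iteration 2: c=2, y=9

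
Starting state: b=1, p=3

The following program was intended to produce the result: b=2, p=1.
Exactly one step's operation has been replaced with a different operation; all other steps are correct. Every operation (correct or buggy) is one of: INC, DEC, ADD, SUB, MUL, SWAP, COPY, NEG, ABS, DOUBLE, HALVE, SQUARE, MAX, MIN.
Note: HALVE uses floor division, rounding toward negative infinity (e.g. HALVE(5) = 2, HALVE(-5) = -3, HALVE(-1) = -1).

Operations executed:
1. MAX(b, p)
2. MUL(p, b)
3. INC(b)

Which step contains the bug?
Step 1

Trace with buggy code:
Initial: b=1, p=3
After step 1: b=3, p=3
After step 2: b=3, p=9
After step 3: b=4, p=9
Actual final b=4, p=9 ≠ expected b=2, p=1.
Step 1 is the only position where a single-operation replacement can produce the expected result.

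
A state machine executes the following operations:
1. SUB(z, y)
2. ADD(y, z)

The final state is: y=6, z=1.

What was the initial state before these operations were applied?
y=5, z=6

Working backwards:
Final state: y=6, z=1
Before step 2 (ADD(y, z)): y=5, z=1
Before step 1 (SUB(z, y)): y=5, z=6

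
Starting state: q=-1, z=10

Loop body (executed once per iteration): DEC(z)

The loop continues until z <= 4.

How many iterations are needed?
6

Tracing iterations:
Initial: q=-1, z=10
After iteration 1: q=-1, z=9
After iteration 2: q=-1, z=8
After iteration 3: q=-1, z=7
After iteration 4: q=-1, z=6
After iteration 5: q=-1, z=5
After iteration 6: q=-1, z=4
z <= 4 now holds, so the loop exits after 6 iterations.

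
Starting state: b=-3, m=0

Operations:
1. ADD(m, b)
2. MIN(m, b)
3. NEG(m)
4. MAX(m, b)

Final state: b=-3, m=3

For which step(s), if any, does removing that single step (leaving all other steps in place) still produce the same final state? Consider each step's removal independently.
Step(s) 1, 2, 4

Testing removal of each single step:
Without step 1: final = b=-3, m=3 (same)
Without step 2: final = b=-3, m=3 (same)
Without step 3: final = b=-3, m=-3 (different)
Without step 4: final = b=-3, m=3 (same)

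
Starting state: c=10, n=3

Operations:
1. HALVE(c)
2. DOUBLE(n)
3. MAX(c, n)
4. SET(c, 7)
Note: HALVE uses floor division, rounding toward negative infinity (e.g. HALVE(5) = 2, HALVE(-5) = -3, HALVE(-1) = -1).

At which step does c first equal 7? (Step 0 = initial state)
Step 4

Tracing c:
Initial: c = 10
After step 1: c = 5
After step 2: c = 5
After step 3: c = 6
After step 4: c = 7 ← first occurrence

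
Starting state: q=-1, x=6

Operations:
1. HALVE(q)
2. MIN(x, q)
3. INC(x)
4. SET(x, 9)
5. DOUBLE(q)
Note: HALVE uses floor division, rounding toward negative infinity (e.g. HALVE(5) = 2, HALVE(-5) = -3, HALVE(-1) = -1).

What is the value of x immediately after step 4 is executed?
x = 9

Tracing x through execution:
Initial: x = 6
After step 1 (HALVE(q)): x = 6
After step 2 (MIN(x, q)): x = -1
After step 3 (INC(x)): x = 0
After step 4 (SET(x, 9)): x = 9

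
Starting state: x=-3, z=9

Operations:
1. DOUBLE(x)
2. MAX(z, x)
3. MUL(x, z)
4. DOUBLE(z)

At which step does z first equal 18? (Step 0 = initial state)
Step 4

Tracing z:
Initial: z = 9
After step 1: z = 9
After step 2: z = 9
After step 3: z = 9
After step 4: z = 18 ← first occurrence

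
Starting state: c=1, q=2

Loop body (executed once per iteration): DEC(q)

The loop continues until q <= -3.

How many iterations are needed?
5

Tracing iterations:
Initial: c=1, q=2
After iteration 1: c=1, q=1
After iteration 2: c=1, q=0
After iteration 3: c=1, q=-1
After iteration 4: c=1, q=-2
After iteration 5: c=1, q=-3
q <= -3 now holds, so the loop exits after 5 iterations.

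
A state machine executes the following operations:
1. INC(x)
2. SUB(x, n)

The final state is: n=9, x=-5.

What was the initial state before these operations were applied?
n=9, x=3

Working backwards:
Final state: n=9, x=-5
Before step 2 (SUB(x, n)): n=9, x=4
Before step 1 (INC(x)): n=9, x=3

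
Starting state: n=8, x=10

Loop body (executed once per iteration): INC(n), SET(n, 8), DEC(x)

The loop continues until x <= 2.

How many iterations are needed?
8

Tracing iterations:
Initial: n=8, x=10
After iteration 1: n=8, x=9
After iteration 2: n=8, x=8
After iteration 3: n=8, x=7
After iteration 4: n=8, x=6
After iteration 5: n=8, x=5
After iteration 6: n=8, x=4
After iteration 7: n=8, x=3
After iteration 8: n=8, x=2
x <= 2 now holds, so the loop exits after 8 iterations.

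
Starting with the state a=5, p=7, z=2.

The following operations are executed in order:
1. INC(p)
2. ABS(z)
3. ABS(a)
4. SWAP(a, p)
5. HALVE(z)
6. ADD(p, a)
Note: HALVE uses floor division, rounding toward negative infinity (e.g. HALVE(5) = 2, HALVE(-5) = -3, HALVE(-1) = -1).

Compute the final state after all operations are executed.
{a: 8, p: 13, z: 1}

Step-by-step execution:
Initial: a=5, p=7, z=2
After step 1 (INC(p)): a=5, p=8, z=2
After step 2 (ABS(z)): a=5, p=8, z=2
After step 3 (ABS(a)): a=5, p=8, z=2
After step 4 (SWAP(a, p)): a=8, p=5, z=2
After step 5 (HALVE(z)): a=8, p=5, z=1
After step 6 (ADD(p, a)): a=8, p=13, z=1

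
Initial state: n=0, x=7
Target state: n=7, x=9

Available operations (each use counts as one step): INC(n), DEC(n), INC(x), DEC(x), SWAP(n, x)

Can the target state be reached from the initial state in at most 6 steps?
No

The target state cannot be reached within 6 steps.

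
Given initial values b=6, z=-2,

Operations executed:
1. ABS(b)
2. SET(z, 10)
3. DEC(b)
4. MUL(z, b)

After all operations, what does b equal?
b = 5

Tracing execution:
Step 1: ABS(b) → b = 6
Step 2: SET(z, 10) → b = 6
Step 3: DEC(b) → b = 5
Step 4: MUL(z, b) → b = 5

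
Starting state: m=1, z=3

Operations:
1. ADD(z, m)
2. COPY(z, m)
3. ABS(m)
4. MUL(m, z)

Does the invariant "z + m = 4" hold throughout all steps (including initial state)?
No, violated after step 1

The invariant is violated after step 1.

State at each step:
Initial: m=1, z=3
After step 1: m=1, z=4
After step 2: m=1, z=1
After step 3: m=1, z=1
After step 4: m=1, z=1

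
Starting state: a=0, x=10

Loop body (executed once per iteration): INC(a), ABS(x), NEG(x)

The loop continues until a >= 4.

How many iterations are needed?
4

Tracing iterations:
Initial: a=0, x=10
After iteration 1: a=1, x=-10
After iteration 2: a=2, x=-10
After iteration 3: a=3, x=-10
After iteration 4: a=4, x=-10
a >= 4 now holds, so the loop exits after 4 iterations.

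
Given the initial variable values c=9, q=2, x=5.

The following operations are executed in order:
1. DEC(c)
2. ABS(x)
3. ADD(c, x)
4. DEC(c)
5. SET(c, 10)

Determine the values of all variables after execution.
{c: 10, q: 2, x: 5}

Step-by-step execution:
Initial: c=9, q=2, x=5
After step 1 (DEC(c)): c=8, q=2, x=5
After step 2 (ABS(x)): c=8, q=2, x=5
After step 3 (ADD(c, x)): c=13, q=2, x=5
After step 4 (DEC(c)): c=12, q=2, x=5
After step 5 (SET(c, 10)): c=10, q=2, x=5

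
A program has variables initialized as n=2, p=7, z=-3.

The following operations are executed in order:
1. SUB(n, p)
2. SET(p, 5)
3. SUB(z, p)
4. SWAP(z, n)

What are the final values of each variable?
{n: -8, p: 5, z: -5}

Step-by-step execution:
Initial: n=2, p=7, z=-3
After step 1 (SUB(n, p)): n=-5, p=7, z=-3
After step 2 (SET(p, 5)): n=-5, p=5, z=-3
After step 3 (SUB(z, p)): n=-5, p=5, z=-8
After step 4 (SWAP(z, n)): n=-8, p=5, z=-5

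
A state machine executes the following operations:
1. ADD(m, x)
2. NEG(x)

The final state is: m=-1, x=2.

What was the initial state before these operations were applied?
m=1, x=-2

Working backwards:
Final state: m=-1, x=2
Before step 2 (NEG(x)): m=-1, x=-2
Before step 1 (ADD(m, x)): m=1, x=-2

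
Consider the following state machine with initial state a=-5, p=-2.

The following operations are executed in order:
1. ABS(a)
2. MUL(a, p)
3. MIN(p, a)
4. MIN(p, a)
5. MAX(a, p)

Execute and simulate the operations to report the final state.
{a: -10, p: -10}

Step-by-step execution:
Initial: a=-5, p=-2
After step 1 (ABS(a)): a=5, p=-2
After step 2 (MUL(a, p)): a=-10, p=-2
After step 3 (MIN(p, a)): a=-10, p=-10
After step 4 (MIN(p, a)): a=-10, p=-10
After step 5 (MAX(a, p)): a=-10, p=-10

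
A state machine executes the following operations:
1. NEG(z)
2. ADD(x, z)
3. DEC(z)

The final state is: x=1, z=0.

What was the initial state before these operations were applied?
x=0, z=-1

Working backwards:
Final state: x=1, z=0
Before step 3 (DEC(z)): x=1, z=1
Before step 2 (ADD(x, z)): x=0, z=1
Before step 1 (NEG(z)): x=0, z=-1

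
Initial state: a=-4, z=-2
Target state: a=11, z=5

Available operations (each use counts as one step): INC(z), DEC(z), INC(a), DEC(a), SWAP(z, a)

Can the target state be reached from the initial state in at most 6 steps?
No

The target state cannot be reached within 6 steps.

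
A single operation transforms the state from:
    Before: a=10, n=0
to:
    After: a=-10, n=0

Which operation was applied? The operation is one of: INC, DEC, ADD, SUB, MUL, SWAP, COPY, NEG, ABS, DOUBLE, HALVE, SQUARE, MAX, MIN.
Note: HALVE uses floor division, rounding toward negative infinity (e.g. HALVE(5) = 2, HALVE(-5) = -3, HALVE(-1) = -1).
NEG(a)

Analyzing the change:
Before: a=10, n=0
After: a=-10, n=0
Variable a changed from 10 to -10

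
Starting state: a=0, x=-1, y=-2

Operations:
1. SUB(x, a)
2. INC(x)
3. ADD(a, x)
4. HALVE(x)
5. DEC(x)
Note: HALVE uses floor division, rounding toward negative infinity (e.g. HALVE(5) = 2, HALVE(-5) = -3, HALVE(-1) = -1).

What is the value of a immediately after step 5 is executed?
a = 0

Tracing a through execution:
Initial: a = 0
After step 1 (SUB(x, a)): a = 0
After step 2 (INC(x)): a = 0
After step 3 (ADD(a, x)): a = 0
After step 4 (HALVE(x)): a = 0
After step 5 (DEC(x)): a = 0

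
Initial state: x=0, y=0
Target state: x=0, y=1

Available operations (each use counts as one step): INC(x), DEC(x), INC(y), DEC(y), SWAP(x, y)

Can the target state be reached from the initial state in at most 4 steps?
Yes

Path (1 step): INC(y)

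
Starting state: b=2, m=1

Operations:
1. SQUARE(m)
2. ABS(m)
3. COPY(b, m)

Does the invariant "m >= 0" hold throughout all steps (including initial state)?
Yes

The invariant holds at every step.

State at each step:
Initial: b=2, m=1
After step 1: b=2, m=1
After step 2: b=2, m=1
After step 3: b=1, m=1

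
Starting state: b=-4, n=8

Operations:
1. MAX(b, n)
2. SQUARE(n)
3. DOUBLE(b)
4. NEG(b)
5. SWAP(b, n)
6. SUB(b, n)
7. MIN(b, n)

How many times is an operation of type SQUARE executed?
1

Counting SQUARE operations:
Step 2: SQUARE(n) ← SQUARE
Total: 1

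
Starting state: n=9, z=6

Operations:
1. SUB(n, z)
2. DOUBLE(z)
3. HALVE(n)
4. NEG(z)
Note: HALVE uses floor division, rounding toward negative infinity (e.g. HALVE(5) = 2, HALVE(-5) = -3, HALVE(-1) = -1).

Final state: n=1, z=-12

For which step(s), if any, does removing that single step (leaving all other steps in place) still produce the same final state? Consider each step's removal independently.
None - removing any single step changes the final result

Testing removal of each single step:
Without step 1: final = n=4, z=-12 (different)
Without step 2: final = n=1, z=-6 (different)
Without step 3: final = n=3, z=-12 (different)
Without step 4: final = n=1, z=12 (different)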